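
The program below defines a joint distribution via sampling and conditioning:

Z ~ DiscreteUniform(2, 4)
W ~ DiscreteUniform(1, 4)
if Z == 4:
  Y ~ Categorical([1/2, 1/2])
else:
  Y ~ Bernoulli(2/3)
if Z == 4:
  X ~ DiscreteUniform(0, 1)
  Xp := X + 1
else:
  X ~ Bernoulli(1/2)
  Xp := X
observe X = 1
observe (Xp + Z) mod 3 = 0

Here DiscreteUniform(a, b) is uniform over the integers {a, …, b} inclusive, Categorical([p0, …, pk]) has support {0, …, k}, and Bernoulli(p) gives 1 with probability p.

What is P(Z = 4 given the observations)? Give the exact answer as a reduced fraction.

Enumerate traces; 16 have nonzero weight after conditioning:
  (Z=2, W=1, Y=0, X=1) weight 1/72
  (Z=2, W=1, Y=1, X=1) weight 1/36
  (Z=2, W=2, Y=0, X=1) weight 1/72
  (Z=2, W=2, Y=1, X=1) weight 1/36
  (Z=2, W=3, Y=0, X=1) weight 1/72
  (Z=2, W=3, Y=1, X=1) weight 1/36
  (Z=2, W=4, Y=0, X=1) weight 1/72
  (Z=2, W=4, Y=1, X=1) weight 1/36
  (Z=4, W=1, Y=0, X=1) weight 1/48
  … 7 more
Group by Z:
  weight(Z=2) = 1/6
  weight(Z=4) = 1/6
Total weight = 1/6 + 1/6 = 1/3
P(Z=2 | obs) = 1/6 / 1/3 = 1/2
P(Z=4 | obs) = 1/6 / 1/3 = 1/2

P(Z = 4 | obs) = 1/2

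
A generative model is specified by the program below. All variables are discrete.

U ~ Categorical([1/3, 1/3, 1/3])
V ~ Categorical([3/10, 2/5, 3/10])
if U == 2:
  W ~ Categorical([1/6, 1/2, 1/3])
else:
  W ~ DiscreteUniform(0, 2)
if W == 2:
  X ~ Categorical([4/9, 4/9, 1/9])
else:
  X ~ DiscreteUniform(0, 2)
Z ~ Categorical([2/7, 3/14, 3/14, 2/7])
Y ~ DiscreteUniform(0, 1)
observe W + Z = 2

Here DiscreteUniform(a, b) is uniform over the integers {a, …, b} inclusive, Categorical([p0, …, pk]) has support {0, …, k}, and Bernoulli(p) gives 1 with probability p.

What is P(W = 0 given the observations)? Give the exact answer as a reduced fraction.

Enumerate traces; 162 have nonzero weight after conditioning:
  (U=0, V=0, W=0, X=0, Z=2, Y=0) weight 1/840
  (U=0, V=0, W=0, X=0, Z=2, Y=1) weight 1/840
  (U=0, V=0, W=0, X=1, Z=2, Y=0) weight 1/840
  (U=0, V=0, W=0, X=1, Z=2, Y=1) weight 1/840
  (U=0, V=0, W=0, X=2, Z=2, Y=0) weight 1/840
  (U=0, V=0, W=0, X=2, Z=2, Y=1) weight 1/840
  (U=0, V=0, W=1, X=0, Z=1, Y=0) weight 1/840
  (U=0, V=0, W=1, X=0, Z=1, Y=1) weight 1/840
  (U=0, V=0, W=2, X=0, Z=0, Y=0) weight 2/945
  … 153 more
Group by W:
  weight(W=0) = 5/84
  weight(W=1) = 1/12
  weight(W=2) = 2/21
Total weight = 5/84 + 1/12 + 2/21 = 5/21
P(W=0 | obs) = 5/84 / 5/21 = 1/4
P(W=1 | obs) = 1/12 / 5/21 = 7/20
P(W=2 | obs) = 2/21 / 5/21 = 2/5

P(W = 0 | obs) = 1/4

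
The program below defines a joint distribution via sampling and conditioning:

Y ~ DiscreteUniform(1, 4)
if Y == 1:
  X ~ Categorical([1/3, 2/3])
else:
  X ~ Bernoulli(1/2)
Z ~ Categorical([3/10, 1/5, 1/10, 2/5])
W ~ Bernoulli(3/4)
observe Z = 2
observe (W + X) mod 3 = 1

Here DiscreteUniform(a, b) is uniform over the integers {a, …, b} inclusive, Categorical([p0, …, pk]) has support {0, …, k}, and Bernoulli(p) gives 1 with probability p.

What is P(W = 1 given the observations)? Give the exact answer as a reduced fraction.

Enumerate traces; 8 have nonzero weight after conditioning:
  (Y=1, X=0, Z=2, W=1) weight 1/160
  (Y=1, X=1, Z=2, W=0) weight 1/240
  (Y=2, X=0, Z=2, W=1) weight 3/320
  (Y=2, X=1, Z=2, W=0) weight 1/320
  (Y=3, X=0, Z=2, W=1) weight 3/320
  (Y=3, X=1, Z=2, W=0) weight 1/320
  (Y=4, X=0, Z=2, W=1) weight 3/320
  (Y=4, X=1, Z=2, W=0) weight 1/320
Group by W:
  weight(W=0) = 13/960
  weight(W=1) = 11/320
Total weight = 13/960 + 11/320 = 23/480
P(W=0 | obs) = 13/960 / 23/480 = 13/46
P(W=1 | obs) = 11/320 / 23/480 = 33/46

P(W = 1 | obs) = 33/46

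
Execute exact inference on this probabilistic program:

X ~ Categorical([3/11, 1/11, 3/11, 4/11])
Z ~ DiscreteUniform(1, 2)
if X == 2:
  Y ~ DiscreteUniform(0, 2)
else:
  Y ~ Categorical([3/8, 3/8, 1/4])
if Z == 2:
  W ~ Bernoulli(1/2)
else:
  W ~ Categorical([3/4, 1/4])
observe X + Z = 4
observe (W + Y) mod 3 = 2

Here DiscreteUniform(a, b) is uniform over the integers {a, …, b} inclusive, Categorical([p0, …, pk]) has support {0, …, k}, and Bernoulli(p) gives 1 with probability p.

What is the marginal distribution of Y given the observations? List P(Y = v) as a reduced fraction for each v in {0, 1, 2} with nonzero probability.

Enumerate traces; 4 have nonzero weight after conditioning:
  (X=2, Z=2, Y=1, W=1) weight 1/44
  (X=2, Z=2, Y=2, W=0) weight 1/44
  (X=3, Z=1, Y=1, W=1) weight 3/176
  (X=3, Z=1, Y=2, W=0) weight 3/88
Group by Y:
  weight(Y=1) = 7/176
  weight(Y=2) = 5/88
Total weight = 7/176 + 5/88 = 17/176
P(Y=1 | obs) = 7/176 / 17/176 = 7/17
P(Y=2 | obs) = 5/88 / 17/176 = 10/17

P(Y=1) = 7/17, P(Y=2) = 10/17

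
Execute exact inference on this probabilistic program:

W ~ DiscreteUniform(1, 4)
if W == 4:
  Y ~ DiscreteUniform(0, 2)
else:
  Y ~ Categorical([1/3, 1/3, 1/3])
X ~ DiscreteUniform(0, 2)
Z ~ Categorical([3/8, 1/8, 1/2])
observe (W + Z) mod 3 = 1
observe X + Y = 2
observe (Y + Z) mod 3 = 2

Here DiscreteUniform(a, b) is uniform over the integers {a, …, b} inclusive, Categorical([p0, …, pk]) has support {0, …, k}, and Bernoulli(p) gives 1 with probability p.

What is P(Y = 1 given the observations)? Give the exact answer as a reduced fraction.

P(Y = 1 | obs) = 1/11

Enumerate traces; 4 have nonzero weight after conditioning:
  (W=1, Y=2, X=0, Z=0) weight 1/96
  (W=2, Y=0, X=2, Z=2) weight 1/72
  (W=3, Y=1, X=1, Z=1) weight 1/288
  (W=4, Y=2, X=0, Z=0) weight 1/96
Group by Y:
  weight(Y=0) = 1/72
  weight(Y=1) = 1/288
  weight(Y=2) = 1/48
Total weight = 1/72 + 1/288 + 1/48 = 11/288
P(Y=0 | obs) = 1/72 / 11/288 = 4/11
P(Y=1 | obs) = 1/288 / 11/288 = 1/11
P(Y=2 | obs) = 1/48 / 11/288 = 6/11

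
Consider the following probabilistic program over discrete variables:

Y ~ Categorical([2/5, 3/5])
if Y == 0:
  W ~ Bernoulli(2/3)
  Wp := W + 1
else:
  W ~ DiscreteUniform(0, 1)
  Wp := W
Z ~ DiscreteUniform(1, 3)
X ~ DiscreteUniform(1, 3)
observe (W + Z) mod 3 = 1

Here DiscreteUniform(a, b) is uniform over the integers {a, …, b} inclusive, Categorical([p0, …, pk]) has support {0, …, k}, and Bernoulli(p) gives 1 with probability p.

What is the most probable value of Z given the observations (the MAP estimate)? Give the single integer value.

Enumerate traces; 12 have nonzero weight after conditioning:
  (Y=0, W=0, Z=1, X=1) weight 2/135
  (Y=0, W=0, Z=1, X=2) weight 2/135
  (Y=0, W=0, Z=1, X=3) weight 2/135
  (Y=0, W=1, Z=3, X=1) weight 4/135
  (Y=0, W=1, Z=3, X=2) weight 4/135
  (Y=0, W=1, Z=3, X=3) weight 4/135
  (Y=1, W=0, Z=1, X=1) weight 1/30
  (Y=1, W=0, Z=1, X=2) weight 1/30
  … 4 more
Group by Z:
  weight(Z=1) = 13/90
  weight(Z=3) = 17/90
Total weight = 13/90 + 17/90 = 1/3
P(Z=1 | obs) = 13/90 / 1/3 = 13/30
P(Z=3 | obs) = 17/90 / 1/3 = 17/30
argmax = 3

argmax_v P(Z = v | obs) = 3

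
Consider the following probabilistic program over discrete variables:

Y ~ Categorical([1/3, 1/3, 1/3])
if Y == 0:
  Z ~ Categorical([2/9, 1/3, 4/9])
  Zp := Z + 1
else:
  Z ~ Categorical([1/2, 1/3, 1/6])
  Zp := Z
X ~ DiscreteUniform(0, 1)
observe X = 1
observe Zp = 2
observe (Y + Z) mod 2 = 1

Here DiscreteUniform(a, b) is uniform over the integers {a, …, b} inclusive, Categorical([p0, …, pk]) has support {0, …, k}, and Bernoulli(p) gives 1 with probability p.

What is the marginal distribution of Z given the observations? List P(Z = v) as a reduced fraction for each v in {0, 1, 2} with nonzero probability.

P(Z=1) = 2/3, P(Z=2) = 1/3

Enumerate traces; 2 have nonzero weight after conditioning:
  (Y=0, Z=1, X=1) weight 1/18
  (Y=1, Z=2, X=1) weight 1/36
Group by Z:
  weight(Z=1) = 1/18
  weight(Z=2) = 1/36
Total weight = 1/18 + 1/36 = 1/12
P(Z=1 | obs) = 1/18 / 1/12 = 2/3
P(Z=2 | obs) = 1/36 / 1/12 = 1/3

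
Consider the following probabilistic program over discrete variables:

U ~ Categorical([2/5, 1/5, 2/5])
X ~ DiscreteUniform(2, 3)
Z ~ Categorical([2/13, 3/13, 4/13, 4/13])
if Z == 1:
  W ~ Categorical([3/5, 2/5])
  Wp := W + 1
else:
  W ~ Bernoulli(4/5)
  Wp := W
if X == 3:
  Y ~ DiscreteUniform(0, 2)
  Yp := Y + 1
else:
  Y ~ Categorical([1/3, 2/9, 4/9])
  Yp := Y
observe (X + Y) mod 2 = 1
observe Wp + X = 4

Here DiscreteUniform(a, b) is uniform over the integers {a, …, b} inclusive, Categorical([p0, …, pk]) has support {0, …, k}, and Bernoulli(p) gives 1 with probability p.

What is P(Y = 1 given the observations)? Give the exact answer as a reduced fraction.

Enumerate traces; 27 have nonzero weight after conditioning:
  (U=0, X=2, Z=1, W=1, Y=1) weight 4/975
  (U=0, X=3, Z=0, W=1, Y=0) weight 8/975
  (U=0, X=3, Z=0, W=1, Y=2) weight 8/975
  (U=0, X=3, Z=1, W=0, Y=0) weight 3/325
  (U=0, X=3, Z=1, W=0, Y=2) weight 3/325
  (U=0, X=3, Z=2, W=1, Y=0) weight 16/975
  (U=0, X=3, Z=2, W=1, Y=2) weight 16/975
  (U=0, X=3, Z=3, W=1, Y=0) weight 16/975
  … 19 more
Group by Y:
  weight(Y=0) = 49/390
  weight(Y=1) = 2/195
  weight(Y=2) = 49/390
Total weight = 49/390 + 2/195 + 49/390 = 17/65
P(Y=0 | obs) = 49/390 / 17/65 = 49/102
P(Y=1 | obs) = 2/195 / 17/65 = 2/51
P(Y=2 | obs) = 49/390 / 17/65 = 49/102

P(Y = 1 | obs) = 2/51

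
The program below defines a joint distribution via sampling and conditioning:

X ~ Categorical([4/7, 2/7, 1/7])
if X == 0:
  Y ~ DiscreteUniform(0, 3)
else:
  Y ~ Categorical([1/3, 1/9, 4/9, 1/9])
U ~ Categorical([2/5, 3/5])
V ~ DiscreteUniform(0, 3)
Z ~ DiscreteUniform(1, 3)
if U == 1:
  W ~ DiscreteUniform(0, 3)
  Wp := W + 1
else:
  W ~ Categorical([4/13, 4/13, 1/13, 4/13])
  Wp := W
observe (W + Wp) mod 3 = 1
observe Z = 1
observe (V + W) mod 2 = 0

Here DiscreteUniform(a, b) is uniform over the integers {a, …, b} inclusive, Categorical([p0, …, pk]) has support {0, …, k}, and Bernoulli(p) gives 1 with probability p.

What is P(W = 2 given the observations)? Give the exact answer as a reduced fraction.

Enumerate traces; 72 have nonzero weight after conditioning:
  (X=0, Y=0, U=0, V=0, Z=1, W=2) weight 1/2730
  (X=0, Y=0, U=0, V=2, Z=1, W=2) weight 1/2730
  (X=0, Y=0, U=1, V=0, Z=1, W=0) weight 1/560
  (X=0, Y=0, U=1, V=1, Z=1, W=3) weight 1/560
  (X=0, Y=0, U=1, V=2, Z=1, W=0) weight 1/560
  (X=0, Y=0, U=1, V=3, Z=1, W=3) weight 1/560
  (X=0, Y=1, U=0, V=0, Z=1, W=2) weight 1/2730
  (X=0, Y=1, U=0, V=2, Z=1, W=2) weight 1/2730
  … 64 more
Group by W:
  weight(W=0) = 1/40
  weight(W=2) = 1/195
  weight(W=3) = 1/40
Total weight = 1/40 + 1/195 + 1/40 = 43/780
P(W=0 | obs) = 1/40 / 43/780 = 39/86
P(W=2 | obs) = 1/195 / 43/780 = 4/43
P(W=3 | obs) = 1/40 / 43/780 = 39/86

P(W = 2 | obs) = 4/43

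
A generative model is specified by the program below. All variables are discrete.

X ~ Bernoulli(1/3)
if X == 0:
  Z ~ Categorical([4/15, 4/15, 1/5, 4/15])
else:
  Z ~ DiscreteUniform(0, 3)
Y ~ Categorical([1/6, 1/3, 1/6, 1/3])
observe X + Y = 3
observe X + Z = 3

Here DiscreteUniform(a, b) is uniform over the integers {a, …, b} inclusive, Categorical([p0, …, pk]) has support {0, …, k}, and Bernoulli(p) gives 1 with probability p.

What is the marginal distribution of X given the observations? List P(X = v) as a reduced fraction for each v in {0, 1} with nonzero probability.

Enumerate traces; 2 have nonzero weight after conditioning:
  (X=0, Z=3, Y=3) weight 8/135
  (X=1, Z=2, Y=2) weight 1/72
Group by X:
  weight(X=0) = 8/135
  weight(X=1) = 1/72
Total weight = 8/135 + 1/72 = 79/1080
P(X=0 | obs) = 8/135 / 79/1080 = 64/79
P(X=1 | obs) = 1/72 / 79/1080 = 15/79

P(X=0) = 64/79, P(X=1) = 15/79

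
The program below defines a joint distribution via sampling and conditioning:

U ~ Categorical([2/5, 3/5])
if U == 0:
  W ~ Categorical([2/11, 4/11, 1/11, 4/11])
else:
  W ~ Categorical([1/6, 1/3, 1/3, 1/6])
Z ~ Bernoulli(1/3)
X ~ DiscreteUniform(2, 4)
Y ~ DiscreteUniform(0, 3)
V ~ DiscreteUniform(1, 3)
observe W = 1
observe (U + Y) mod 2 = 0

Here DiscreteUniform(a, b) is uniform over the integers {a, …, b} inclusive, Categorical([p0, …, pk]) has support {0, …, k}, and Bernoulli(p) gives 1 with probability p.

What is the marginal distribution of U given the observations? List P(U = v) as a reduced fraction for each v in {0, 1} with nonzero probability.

Enumerate traces; 72 have nonzero weight after conditioning:
  (U=0, W=1, Z=0, X=2, Y=0, V=1) weight 4/1485
  (U=0, W=1, Z=0, X=2, Y=0, V=2) weight 4/1485
  (U=0, W=1, Z=0, X=2, Y=0, V=3) weight 4/1485
  (U=0, W=1, Z=0, X=2, Y=2, V=1) weight 4/1485
  (U=0, W=1, Z=0, X=2, Y=2, V=2) weight 4/1485
  (U=0, W=1, Z=0, X=2, Y=2, V=3) weight 4/1485
  (U=0, W=1, Z=0, X=3, Y=0, V=1) weight 4/1485
  (U=0, W=1, Z=0, X=3, Y=0, V=2) weight 4/1485
  (U=1, W=1, Z=0, X=2, Y=1, V=1) weight 1/270
  … 63 more
Group by U:
  weight(U=0) = 4/55
  weight(U=1) = 1/10
Total weight = 4/55 + 1/10 = 19/110
P(U=0 | obs) = 4/55 / 19/110 = 8/19
P(U=1 | obs) = 1/10 / 19/110 = 11/19

P(U=0) = 8/19, P(U=1) = 11/19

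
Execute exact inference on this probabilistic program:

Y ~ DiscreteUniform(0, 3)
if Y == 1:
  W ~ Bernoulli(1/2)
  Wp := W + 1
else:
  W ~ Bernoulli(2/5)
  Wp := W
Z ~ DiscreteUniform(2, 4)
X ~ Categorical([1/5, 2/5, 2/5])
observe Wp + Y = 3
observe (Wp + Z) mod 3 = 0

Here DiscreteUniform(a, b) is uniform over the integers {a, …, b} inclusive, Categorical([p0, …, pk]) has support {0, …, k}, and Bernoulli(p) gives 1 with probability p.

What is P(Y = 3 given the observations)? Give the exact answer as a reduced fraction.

P(Y = 3 | obs) = 2/5

Enumerate traces; 9 have nonzero weight after conditioning:
  (Y=1, W=1, Z=4, X=0) weight 1/120
  (Y=1, W=1, Z=4, X=1) weight 1/60
  (Y=1, W=1, Z=4, X=2) weight 1/60
  (Y=2, W=1, Z=2, X=0) weight 1/150
  (Y=2, W=1, Z=2, X=1) weight 1/75
  (Y=2, W=1, Z=2, X=2) weight 1/75
  (Y=3, W=0, Z=3, X=0) weight 1/100
  (Y=3, W=0, Z=3, X=1) weight 1/50
  … 1 more
Group by Y:
  weight(Y=1) = 1/24
  weight(Y=2) = 1/30
  weight(Y=3) = 1/20
Total weight = 1/24 + 1/30 + 1/20 = 1/8
P(Y=1 | obs) = 1/24 / 1/8 = 1/3
P(Y=2 | obs) = 1/30 / 1/8 = 4/15
P(Y=3 | obs) = 1/20 / 1/8 = 2/5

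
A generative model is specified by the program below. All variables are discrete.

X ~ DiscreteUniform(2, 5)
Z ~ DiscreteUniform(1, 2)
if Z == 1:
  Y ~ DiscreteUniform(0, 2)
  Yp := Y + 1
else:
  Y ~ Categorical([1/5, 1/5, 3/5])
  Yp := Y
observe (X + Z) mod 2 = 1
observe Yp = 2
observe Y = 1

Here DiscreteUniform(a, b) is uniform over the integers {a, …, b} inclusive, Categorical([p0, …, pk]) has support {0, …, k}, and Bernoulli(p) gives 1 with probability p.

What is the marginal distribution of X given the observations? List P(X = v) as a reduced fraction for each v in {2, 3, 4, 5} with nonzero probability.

Enumerate traces; 2 have nonzero weight after conditioning:
  (X=2, Z=1, Y=1) weight 1/24
  (X=4, Z=1, Y=1) weight 1/24
Group by X:
  weight(X=2) = 1/24
  weight(X=4) = 1/24
Total weight = 1/24 + 1/24 = 1/12
P(X=2 | obs) = 1/24 / 1/12 = 1/2
P(X=4 | obs) = 1/24 / 1/12 = 1/2

P(X=2) = 1/2, P(X=4) = 1/2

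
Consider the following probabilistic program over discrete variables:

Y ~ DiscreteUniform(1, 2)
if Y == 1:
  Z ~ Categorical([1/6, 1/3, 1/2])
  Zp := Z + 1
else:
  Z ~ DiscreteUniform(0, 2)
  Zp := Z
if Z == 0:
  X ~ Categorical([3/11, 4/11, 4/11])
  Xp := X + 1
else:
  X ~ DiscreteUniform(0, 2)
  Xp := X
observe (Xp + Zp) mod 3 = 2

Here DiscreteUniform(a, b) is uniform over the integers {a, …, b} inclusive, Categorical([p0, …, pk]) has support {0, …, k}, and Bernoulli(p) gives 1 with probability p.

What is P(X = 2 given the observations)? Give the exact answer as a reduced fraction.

Enumerate traces; 6 have nonzero weight after conditioning:
  (Y=1, Z=0, X=0) weight 1/44
  (Y=1, Z=1, X=0) weight 1/18
  (Y=1, Z=2, X=2) weight 1/12
  (Y=2, Z=0, X=1) weight 2/33
  (Y=2, Z=1, X=1) weight 1/18
  (Y=2, Z=2, X=0) weight 1/18
Group by X:
  weight(X=0) = 53/396
  weight(X=1) = 23/198
  weight(X=2) = 1/12
Total weight = 53/396 + 23/198 + 1/12 = 1/3
P(X=0 | obs) = 53/396 / 1/3 = 53/132
P(X=1 | obs) = 23/198 / 1/3 = 23/66
P(X=2 | obs) = 1/12 / 1/3 = 1/4

P(X = 2 | obs) = 1/4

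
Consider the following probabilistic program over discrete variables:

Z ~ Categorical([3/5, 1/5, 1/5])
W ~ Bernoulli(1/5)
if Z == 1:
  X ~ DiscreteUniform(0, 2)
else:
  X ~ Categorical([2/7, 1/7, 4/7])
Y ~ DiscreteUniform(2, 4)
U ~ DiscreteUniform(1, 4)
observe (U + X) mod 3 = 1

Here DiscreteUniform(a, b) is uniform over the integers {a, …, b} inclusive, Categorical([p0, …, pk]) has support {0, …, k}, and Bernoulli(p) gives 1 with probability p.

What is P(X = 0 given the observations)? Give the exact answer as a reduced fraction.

Enumerate traces; 72 have nonzero weight after conditioning:
  (Z=0, W=0, X=0, Y=2, U=1) weight 2/175
  (Z=0, W=0, X=0, Y=2, U=4) weight 2/175
  (Z=0, W=0, X=0, Y=3, U=1) weight 2/175
  (Z=0, W=0, X=0, Y=3, U=4) weight 2/175
  (Z=0, W=0, X=0, Y=4, U=1) weight 2/175
  (Z=0, W=0, X=0, Y=4, U=4) weight 2/175
  (Z=0, W=0, X=1, Y=2, U=3) weight 1/175
  (Z=0, W=0, X=1, Y=3, U=3) weight 1/175
  (Z=0, W=0, X=2, Y=2, U=2) weight 4/175
  … 63 more
Group by X:
  weight(X=0) = 31/210
  weight(X=1) = 19/420
  weight(X=2) = 11/84
Total weight = 31/210 + 19/420 + 11/84 = 34/105
P(X=0 | obs) = 31/210 / 34/105 = 31/68
P(X=1 | obs) = 19/420 / 34/105 = 19/136
P(X=2 | obs) = 11/84 / 34/105 = 55/136

P(X = 0 | obs) = 31/68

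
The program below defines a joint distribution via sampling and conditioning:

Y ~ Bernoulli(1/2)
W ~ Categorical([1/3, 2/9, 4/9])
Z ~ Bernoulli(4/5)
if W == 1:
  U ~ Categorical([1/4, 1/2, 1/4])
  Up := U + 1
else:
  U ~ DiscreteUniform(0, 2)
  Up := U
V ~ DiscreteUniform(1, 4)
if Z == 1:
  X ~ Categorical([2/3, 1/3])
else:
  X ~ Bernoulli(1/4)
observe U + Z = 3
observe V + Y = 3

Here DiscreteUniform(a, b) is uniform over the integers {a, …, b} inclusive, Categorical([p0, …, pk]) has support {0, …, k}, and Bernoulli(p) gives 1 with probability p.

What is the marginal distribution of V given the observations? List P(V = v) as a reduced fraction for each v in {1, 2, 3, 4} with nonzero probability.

P(V=2) = 1/2, P(V=3) = 1/2

Enumerate traces; 12 have nonzero weight after conditioning:
  (Y=0, W=0, Z=1, U=2, V=3, X=0) weight 1/135
  (Y=0, W=0, Z=1, U=2, V=3, X=1) weight 1/270
  (Y=0, W=1, Z=1, U=2, V=3, X=0) weight 1/270
  (Y=0, W=1, Z=1, U=2, V=3, X=1) weight 1/540
  (Y=0, W=2, Z=1, U=2, V=3, X=0) weight 4/405
  (Y=0, W=2, Z=1, U=2, V=3, X=1) weight 2/405
  (Y=1, W=0, Z=1, U=2, V=2, X=0) weight 1/135
  (Y=1, W=0, Z=1, U=2, V=2, X=1) weight 1/270
  … 4 more
Group by V:
  weight(V=2) = 17/540
  weight(V=3) = 17/540
Total weight = 17/540 + 17/540 = 17/270
P(V=2 | obs) = 17/540 / 17/270 = 1/2
P(V=3 | obs) = 17/540 / 17/270 = 1/2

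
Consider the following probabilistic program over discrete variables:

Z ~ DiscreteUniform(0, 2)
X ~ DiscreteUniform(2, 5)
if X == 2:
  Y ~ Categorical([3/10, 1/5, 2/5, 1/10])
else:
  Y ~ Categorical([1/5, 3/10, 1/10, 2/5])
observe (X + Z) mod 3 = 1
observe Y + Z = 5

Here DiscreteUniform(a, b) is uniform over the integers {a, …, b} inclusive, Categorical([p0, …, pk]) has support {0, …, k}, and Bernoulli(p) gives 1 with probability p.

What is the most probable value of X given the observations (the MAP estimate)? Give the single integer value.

Enumerate traces; 2 have nonzero weight after conditioning:
  (Z=2, X=2, Y=3) weight 1/120
  (Z=2, X=5, Y=3) weight 1/30
Group by X:
  weight(X=2) = 1/120
  weight(X=5) = 1/30
Total weight = 1/120 + 1/30 = 1/24
P(X=2 | obs) = 1/120 / 1/24 = 1/5
P(X=5 | obs) = 1/30 / 1/24 = 4/5
argmax = 5

argmax_v P(X = v | obs) = 5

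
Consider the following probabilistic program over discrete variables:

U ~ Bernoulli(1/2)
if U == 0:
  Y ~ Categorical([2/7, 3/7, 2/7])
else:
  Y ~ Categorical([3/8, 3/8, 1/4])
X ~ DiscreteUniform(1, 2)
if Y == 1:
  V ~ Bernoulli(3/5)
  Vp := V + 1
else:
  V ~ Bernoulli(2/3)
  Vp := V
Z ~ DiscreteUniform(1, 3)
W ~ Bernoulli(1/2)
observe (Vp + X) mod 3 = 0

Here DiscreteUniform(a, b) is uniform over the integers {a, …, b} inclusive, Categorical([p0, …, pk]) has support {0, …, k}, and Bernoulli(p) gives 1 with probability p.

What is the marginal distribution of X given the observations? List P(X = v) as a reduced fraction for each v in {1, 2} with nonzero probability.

P(X=1) = 81/269, P(X=2) = 188/269

Enumerate traces; 48 have nonzero weight after conditioning:
  (U=0, Y=0, X=2, V=1, Z=1, W=0) weight 1/126
  (U=0, Y=0, X=2, V=1, Z=1, W=1) weight 1/126
  (U=0, Y=0, X=2, V=1, Z=2, W=0) weight 1/126
  (U=0, Y=0, X=2, V=1, Z=2, W=1) weight 1/126
  (U=0, Y=0, X=2, V=1, Z=3, W=0) weight 1/126
  (U=0, Y=0, X=2, V=1, Z=3, W=1) weight 1/126
  (U=0, Y=1, X=1, V=1, Z=1, W=0) weight 3/280
  (U=0, Y=1, X=1, V=1, Z=1, W=1) weight 3/280
  … 40 more
Group by X:
  weight(X=1) = 27/224
  weight(X=2) = 47/168
Total weight = 27/224 + 47/168 = 269/672
P(X=1 | obs) = 27/224 / 269/672 = 81/269
P(X=2 | obs) = 47/168 / 269/672 = 188/269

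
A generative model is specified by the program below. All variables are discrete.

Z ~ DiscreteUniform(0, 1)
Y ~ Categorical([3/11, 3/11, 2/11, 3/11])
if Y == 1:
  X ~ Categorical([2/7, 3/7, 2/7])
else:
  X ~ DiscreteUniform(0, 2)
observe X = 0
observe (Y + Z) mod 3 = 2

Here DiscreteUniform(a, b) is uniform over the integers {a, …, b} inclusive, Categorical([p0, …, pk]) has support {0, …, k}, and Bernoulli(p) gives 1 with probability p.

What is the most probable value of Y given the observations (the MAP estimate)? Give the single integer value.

argmax_v P(Y = v | obs) = 1

Enumerate traces; 2 have nonzero weight after conditioning:
  (Z=0, Y=2, X=0) weight 1/33
  (Z=1, Y=1, X=0) weight 3/77
Group by Y:
  weight(Y=1) = 3/77
  weight(Y=2) = 1/33
Total weight = 3/77 + 1/33 = 16/231
P(Y=1 | obs) = 3/77 / 16/231 = 9/16
P(Y=2 | obs) = 1/33 / 16/231 = 7/16
argmax = 1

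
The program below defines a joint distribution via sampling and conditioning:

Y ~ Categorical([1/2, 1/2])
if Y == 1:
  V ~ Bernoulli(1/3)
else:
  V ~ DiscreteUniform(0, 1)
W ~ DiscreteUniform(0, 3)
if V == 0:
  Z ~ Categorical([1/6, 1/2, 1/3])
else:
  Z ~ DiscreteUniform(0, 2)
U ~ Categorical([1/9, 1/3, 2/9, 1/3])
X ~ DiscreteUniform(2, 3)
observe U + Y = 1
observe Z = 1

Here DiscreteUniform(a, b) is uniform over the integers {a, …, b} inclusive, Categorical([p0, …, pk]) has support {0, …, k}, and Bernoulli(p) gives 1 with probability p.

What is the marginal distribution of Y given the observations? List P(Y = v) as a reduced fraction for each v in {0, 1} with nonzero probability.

Enumerate traces; 32 have nonzero weight after conditioning:
  (Y=0, V=0, W=0, Z=1, U=1, X=2) weight 1/192
  (Y=0, V=0, W=0, Z=1, U=1, X=3) weight 1/192
  (Y=0, V=0, W=1, Z=1, U=1, X=2) weight 1/192
  (Y=0, V=0, W=1, Z=1, U=1, X=3) weight 1/192
  (Y=0, V=0, W=2, Z=1, U=1, X=2) weight 1/192
  (Y=0, V=0, W=2, Z=1, U=1, X=3) weight 1/192
  (Y=0, V=0, W=3, Z=1, U=1, X=2) weight 1/192
  (Y=0, V=0, W=3, Z=1, U=1, X=3) weight 1/192
  (Y=1, V=0, W=0, Z=1, U=0, X=2) weight 1/432
  … 23 more
Group by Y:
  weight(Y=0) = 5/72
  weight(Y=1) = 2/81
Total weight = 5/72 + 2/81 = 61/648
P(Y=0 | obs) = 5/72 / 61/648 = 45/61
P(Y=1 | obs) = 2/81 / 61/648 = 16/61

P(Y=0) = 45/61, P(Y=1) = 16/61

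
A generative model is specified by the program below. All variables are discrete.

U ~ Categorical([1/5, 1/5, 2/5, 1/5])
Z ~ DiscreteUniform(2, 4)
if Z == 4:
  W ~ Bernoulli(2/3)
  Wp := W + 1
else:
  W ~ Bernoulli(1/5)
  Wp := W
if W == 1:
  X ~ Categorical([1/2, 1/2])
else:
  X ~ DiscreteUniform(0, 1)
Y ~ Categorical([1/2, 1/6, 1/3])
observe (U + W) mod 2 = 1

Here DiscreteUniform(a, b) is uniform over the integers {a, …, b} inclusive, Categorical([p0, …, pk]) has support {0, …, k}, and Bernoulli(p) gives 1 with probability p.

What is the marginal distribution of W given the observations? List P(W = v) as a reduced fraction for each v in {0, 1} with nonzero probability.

P(W=0) = 29/53, P(W=1) = 24/53

Enumerate traces; 72 have nonzero weight after conditioning:
  (U=0, Z=2, W=1, X=0, Y=0) weight 1/300
  (U=0, Z=2, W=1, X=0, Y=1) weight 1/900
  (U=0, Z=2, W=1, X=0, Y=2) weight 1/450
  (U=0, Z=2, W=1, X=1, Y=0) weight 1/300
  (U=0, Z=2, W=1, X=1, Y=1) weight 1/900
  (U=0, Z=2, W=1, X=1, Y=2) weight 1/450
  (U=0, Z=3, W=1, X=0, Y=0) weight 1/300
  (U=0, Z=3, W=1, X=0, Y=1) weight 1/900
  (U=1, Z=2, W=0, X=0, Y=0) weight 1/75
  … 63 more
Group by W:
  weight(W=0) = 58/225
  weight(W=1) = 16/75
Total weight = 58/225 + 16/75 = 106/225
P(W=0 | obs) = 58/225 / 106/225 = 29/53
P(W=1 | obs) = 16/75 / 106/225 = 24/53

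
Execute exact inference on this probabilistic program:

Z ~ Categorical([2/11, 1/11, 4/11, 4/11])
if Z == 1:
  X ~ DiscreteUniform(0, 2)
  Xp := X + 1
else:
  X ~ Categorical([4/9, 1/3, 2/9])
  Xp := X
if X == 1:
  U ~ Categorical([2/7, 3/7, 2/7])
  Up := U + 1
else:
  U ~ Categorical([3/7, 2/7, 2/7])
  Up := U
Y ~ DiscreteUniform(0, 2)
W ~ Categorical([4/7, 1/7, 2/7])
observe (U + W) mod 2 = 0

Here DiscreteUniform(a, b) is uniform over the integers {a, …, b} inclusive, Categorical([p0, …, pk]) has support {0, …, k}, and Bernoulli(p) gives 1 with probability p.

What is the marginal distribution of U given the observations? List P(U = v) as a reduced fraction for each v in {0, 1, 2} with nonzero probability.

P(U=0) = 48/91, P(U=1) = 1/13, P(U=2) = 36/91

Enumerate traces; 180 have nonzero weight after conditioning:
  (Z=0, X=0, U=0, Y=0, W=0) weight 32/4851
  (Z=0, X=0, U=0, Y=0, W=2) weight 16/4851
  (Z=0, X=0, U=0, Y=1, W=0) weight 32/4851
  (Z=0, X=0, U=0, Y=1, W=2) weight 16/4851
  (Z=0, X=0, U=0, Y=2, W=0) weight 32/4851
  (Z=0, X=0, U=0, Y=2, W=2) weight 16/4851
  (Z=0, X=0, U=1, Y=0, W=1) weight 16/14553
  (Z=0, X=0, U=1, Y=1, W=1) weight 16/14553
  (Z=0, X=0, U=2, Y=0, W=0) weight 64/14553
  … 171 more
Group by U:
  weight(U=0) = 16/49
  weight(U=1) = 1/21
  weight(U=2) = 12/49
Total weight = 16/49 + 1/21 + 12/49 = 13/21
P(U=0 | obs) = 16/49 / 13/21 = 48/91
P(U=1 | obs) = 1/21 / 13/21 = 1/13
P(U=2 | obs) = 12/49 / 13/21 = 36/91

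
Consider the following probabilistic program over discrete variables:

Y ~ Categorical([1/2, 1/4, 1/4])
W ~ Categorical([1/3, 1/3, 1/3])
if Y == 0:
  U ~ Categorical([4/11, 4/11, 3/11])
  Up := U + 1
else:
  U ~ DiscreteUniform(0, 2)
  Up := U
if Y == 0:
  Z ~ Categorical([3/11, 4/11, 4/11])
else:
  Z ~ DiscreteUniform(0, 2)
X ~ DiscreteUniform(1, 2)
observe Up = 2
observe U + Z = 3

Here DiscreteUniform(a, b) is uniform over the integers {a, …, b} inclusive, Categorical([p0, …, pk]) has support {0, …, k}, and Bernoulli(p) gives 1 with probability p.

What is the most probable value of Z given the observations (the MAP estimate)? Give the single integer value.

argmax_v P(Z = v | obs) = 2

Enumerate traces; 18 have nonzero weight after conditioning:
  (Y=0, W=0, U=1, Z=2, X=1) weight 4/363
  (Y=0, W=0, U=1, Z=2, X=2) weight 4/363
  (Y=0, W=1, U=1, Z=2, X=1) weight 4/363
  (Y=0, W=1, U=1, Z=2, X=2) weight 4/363
  (Y=0, W=2, U=1, Z=2, X=1) weight 4/363
  (Y=0, W=2, U=1, Z=2, X=2) weight 4/363
  (Y=1, W=0, U=2, Z=1, X=1) weight 1/216
  (Y=1, W=0, U=2, Z=1, X=2) weight 1/216
  … 10 more
Group by Z:
  weight(Z=1) = 1/18
  weight(Z=2) = 8/121
Total weight = 1/18 + 8/121 = 265/2178
P(Z=1 | obs) = 1/18 / 265/2178 = 121/265
P(Z=2 | obs) = 8/121 / 265/2178 = 144/265
argmax = 2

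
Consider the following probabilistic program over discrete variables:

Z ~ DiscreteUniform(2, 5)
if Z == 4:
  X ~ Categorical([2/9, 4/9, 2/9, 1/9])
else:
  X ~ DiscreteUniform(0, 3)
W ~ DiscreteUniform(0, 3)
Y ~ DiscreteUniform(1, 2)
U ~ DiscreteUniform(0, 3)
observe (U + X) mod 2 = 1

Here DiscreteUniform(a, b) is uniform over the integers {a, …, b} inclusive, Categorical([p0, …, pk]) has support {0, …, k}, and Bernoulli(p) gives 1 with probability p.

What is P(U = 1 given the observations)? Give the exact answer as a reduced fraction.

P(U = 1 | obs) = 35/144

Enumerate traces; 256 have nonzero weight after conditioning:
  (Z=2, X=0, W=0, Y=1, U=1) weight 1/512
  (Z=2, X=0, W=0, Y=1, U=3) weight 1/512
  (Z=2, X=0, W=0, Y=2, U=1) weight 1/512
  (Z=2, X=0, W=0, Y=2, U=3) weight 1/512
  (Z=2, X=0, W=1, Y=1, U=1) weight 1/512
  (Z=2, X=0, W=1, Y=1, U=3) weight 1/512
  (Z=2, X=0, W=1, Y=2, U=1) weight 1/512
  (Z=2, X=0, W=1, Y=2, U=3) weight 1/512
  (Z=2, X=1, W=0, Y=1, U=0) weight 1/512
  (Z=2, X=1, W=0, Y=1, U=2) weight 1/512
  … 246 more
Group by U:
  weight(U=0) = 37/288
  weight(U=1) = 35/288
  weight(U=2) = 37/288
  weight(U=3) = 35/288
Total weight = 37/288 + 35/288 + 37/288 + 35/288 = 1/2
P(U=0 | obs) = 37/288 / 1/2 = 37/144
P(U=1 | obs) = 35/288 / 1/2 = 35/144
P(U=2 | obs) = 37/288 / 1/2 = 37/144
P(U=3 | obs) = 35/288 / 1/2 = 35/144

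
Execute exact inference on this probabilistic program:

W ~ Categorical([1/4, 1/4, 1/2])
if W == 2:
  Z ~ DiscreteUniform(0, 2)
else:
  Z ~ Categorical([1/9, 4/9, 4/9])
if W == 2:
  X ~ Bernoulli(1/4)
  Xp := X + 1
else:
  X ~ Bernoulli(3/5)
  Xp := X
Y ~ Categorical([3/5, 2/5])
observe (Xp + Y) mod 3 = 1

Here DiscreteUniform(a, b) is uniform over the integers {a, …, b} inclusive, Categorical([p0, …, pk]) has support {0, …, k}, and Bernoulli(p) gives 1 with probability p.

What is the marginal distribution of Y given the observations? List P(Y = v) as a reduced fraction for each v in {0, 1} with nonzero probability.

Enumerate traces; 15 have nonzero weight after conditioning:
  (W=0, Z=0, X=0, Y=1) weight 1/225
  (W=0, Z=0, X=1, Y=0) weight 1/100
  (W=0, Z=1, X=0, Y=1) weight 4/225
  (W=0, Z=1, X=1, Y=0) weight 1/25
  (W=0, Z=2, X=0, Y=1) weight 4/225
  (W=0, Z=2, X=1, Y=0) weight 1/25
  (W=1, Z=0, X=0, Y=1) weight 1/225
  (W=1, Z=0, X=1, Y=0) weight 1/100
  … 7 more
Group by Y:
  weight(Y=0) = 81/200
  weight(Y=1) = 2/25
Total weight = 81/200 + 2/25 = 97/200
P(Y=0 | obs) = 81/200 / 97/200 = 81/97
P(Y=1 | obs) = 2/25 / 97/200 = 16/97

P(Y=0) = 81/97, P(Y=1) = 16/97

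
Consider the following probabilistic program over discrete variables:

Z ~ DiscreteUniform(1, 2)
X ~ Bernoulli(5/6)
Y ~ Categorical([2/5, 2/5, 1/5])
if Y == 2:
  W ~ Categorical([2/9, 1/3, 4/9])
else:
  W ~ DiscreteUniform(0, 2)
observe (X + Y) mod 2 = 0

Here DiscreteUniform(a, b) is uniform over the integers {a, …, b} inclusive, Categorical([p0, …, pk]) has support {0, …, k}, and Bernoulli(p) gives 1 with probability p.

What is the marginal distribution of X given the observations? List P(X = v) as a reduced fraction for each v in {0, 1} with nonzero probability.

Enumerate traces; 18 have nonzero weight after conditioning:
  (Z=1, X=0, Y=0, W=0) weight 1/90
  (Z=1, X=0, Y=0, W=1) weight 1/90
  (Z=1, X=0, Y=0, W=2) weight 1/90
  (Z=1, X=0, Y=2, W=0) weight 1/270
  (Z=1, X=0, Y=2, W=1) weight 1/180
  (Z=1, X=0, Y=2, W=2) weight 1/135
  (Z=1, X=1, Y=1, W=0) weight 1/18
  (Z=1, X=1, Y=1, W=1) weight 1/18
  … 10 more
Group by X:
  weight(X=0) = 1/10
  weight(X=1) = 1/3
Total weight = 1/10 + 1/3 = 13/30
P(X=0 | obs) = 1/10 / 13/30 = 3/13
P(X=1 | obs) = 1/3 / 13/30 = 10/13

P(X=0) = 3/13, P(X=1) = 10/13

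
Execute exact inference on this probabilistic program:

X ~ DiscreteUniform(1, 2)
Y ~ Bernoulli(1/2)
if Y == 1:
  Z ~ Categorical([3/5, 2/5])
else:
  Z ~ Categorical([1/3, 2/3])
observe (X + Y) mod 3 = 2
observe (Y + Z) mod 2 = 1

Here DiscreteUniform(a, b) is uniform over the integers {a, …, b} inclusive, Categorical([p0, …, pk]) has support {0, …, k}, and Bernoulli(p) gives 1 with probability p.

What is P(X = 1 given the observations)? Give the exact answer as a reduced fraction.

P(X = 1 | obs) = 9/19

Enumerate traces; 2 have nonzero weight after conditioning:
  (X=1, Y=1, Z=0) weight 3/20
  (X=2, Y=0, Z=1) weight 1/6
Group by X:
  weight(X=1) = 3/20
  weight(X=2) = 1/6
Total weight = 3/20 + 1/6 = 19/60
P(X=1 | obs) = 3/20 / 19/60 = 9/19
P(X=2 | obs) = 1/6 / 19/60 = 10/19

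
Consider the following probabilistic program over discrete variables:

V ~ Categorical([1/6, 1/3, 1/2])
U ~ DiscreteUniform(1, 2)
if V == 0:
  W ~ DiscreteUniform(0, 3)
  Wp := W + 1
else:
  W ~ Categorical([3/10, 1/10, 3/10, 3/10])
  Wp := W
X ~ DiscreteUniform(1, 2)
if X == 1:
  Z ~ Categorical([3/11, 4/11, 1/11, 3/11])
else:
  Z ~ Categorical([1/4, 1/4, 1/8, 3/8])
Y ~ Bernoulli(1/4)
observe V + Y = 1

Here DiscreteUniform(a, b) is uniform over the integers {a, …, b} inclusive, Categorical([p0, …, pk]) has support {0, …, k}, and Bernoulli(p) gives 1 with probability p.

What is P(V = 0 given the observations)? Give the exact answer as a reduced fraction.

P(V = 0 | obs) = 1/7

Enumerate traces; 128 have nonzero weight after conditioning:
  (V=0, U=1, W=0, X=1, Z=0, Y=1) weight 1/1408
  (V=0, U=1, W=0, X=1, Z=1, Y=1) weight 1/1056
  (V=0, U=1, W=0, X=1, Z=2, Y=1) weight 1/4224
  (V=0, U=1, W=0, X=1, Z=3, Y=1) weight 1/1408
  (V=0, U=1, W=0, X=2, Z=0, Y=1) weight 1/1536
  (V=0, U=1, W=0, X=2, Z=1, Y=1) weight 1/1536
  (V=0, U=1, W=0, X=2, Z=2, Y=1) weight 1/3072
  (V=0, U=1, W=0, X=2, Z=3, Y=1) weight 1/1024
  (V=1, U=1, W=0, X=1, Z=0, Y=0) weight 9/1760
  … 119 more
Group by V:
  weight(V=0) = 1/24
  weight(V=1) = 1/4
Total weight = 1/24 + 1/4 = 7/24
P(V=0 | obs) = 1/24 / 7/24 = 1/7
P(V=1 | obs) = 1/4 / 7/24 = 6/7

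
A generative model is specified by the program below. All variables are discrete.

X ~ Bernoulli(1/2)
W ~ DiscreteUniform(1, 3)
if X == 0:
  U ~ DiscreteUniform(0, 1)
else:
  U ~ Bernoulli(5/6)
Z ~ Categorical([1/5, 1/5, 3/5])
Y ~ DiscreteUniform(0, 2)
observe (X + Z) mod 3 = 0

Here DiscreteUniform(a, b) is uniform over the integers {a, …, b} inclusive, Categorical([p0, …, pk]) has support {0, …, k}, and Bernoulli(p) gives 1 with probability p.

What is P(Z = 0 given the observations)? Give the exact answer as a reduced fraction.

P(Z = 0 | obs) = 1/4

Enumerate traces; 36 have nonzero weight after conditioning:
  (X=0, W=1, U=0, Z=0, Y=0) weight 1/180
  (X=0, W=1, U=0, Z=0, Y=1) weight 1/180
  (X=0, W=1, U=0, Z=0, Y=2) weight 1/180
  (X=0, W=1, U=1, Z=0, Y=0) weight 1/180
  (X=0, W=1, U=1, Z=0, Y=1) weight 1/180
  (X=0, W=1, U=1, Z=0, Y=2) weight 1/180
  (X=0, W=2, U=0, Z=0, Y=0) weight 1/180
  (X=0, W=2, U=0, Z=0, Y=1) weight 1/180
  (X=1, W=1, U=0, Z=2, Y=0) weight 1/180
  … 27 more
Group by Z:
  weight(Z=0) = 1/10
  weight(Z=2) = 3/10
Total weight = 1/10 + 3/10 = 2/5
P(Z=0 | obs) = 1/10 / 2/5 = 1/4
P(Z=2 | obs) = 3/10 / 2/5 = 3/4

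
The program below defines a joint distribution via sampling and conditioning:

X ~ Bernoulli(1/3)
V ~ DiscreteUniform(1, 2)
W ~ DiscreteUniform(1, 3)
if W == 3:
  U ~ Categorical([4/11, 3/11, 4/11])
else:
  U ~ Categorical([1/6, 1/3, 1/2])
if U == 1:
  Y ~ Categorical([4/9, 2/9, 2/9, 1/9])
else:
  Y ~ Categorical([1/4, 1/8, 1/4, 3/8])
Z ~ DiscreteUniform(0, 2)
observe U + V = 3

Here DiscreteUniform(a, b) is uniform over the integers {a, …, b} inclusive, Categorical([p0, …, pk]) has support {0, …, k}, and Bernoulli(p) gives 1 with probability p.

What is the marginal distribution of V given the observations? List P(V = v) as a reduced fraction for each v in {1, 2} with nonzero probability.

Enumerate traces; 144 have nonzero weight after conditioning:
  (X=0, V=1, W=1, U=2, Y=0, Z=0) weight 1/216
  (X=0, V=1, W=1, U=2, Y=0, Z=1) weight 1/216
  (X=0, V=1, W=1, U=2, Y=0, Z=2) weight 1/216
  (X=0, V=1, W=1, U=2, Y=1, Z=0) weight 1/432
  (X=0, V=1, W=1, U=2, Y=1, Z=1) weight 1/432
  (X=0, V=1, W=1, U=2, Y=1, Z=2) weight 1/432
  (X=0, V=1, W=1, U=2, Y=2, Z=0) weight 1/216
  (X=0, V=1, W=1, U=2, Y=2, Z=1) weight 1/216
  (X=0, V=2, W=1, U=1, Y=0, Z=0) weight 4/729
  … 135 more
Group by V:
  weight(V=1) = 5/22
  weight(V=2) = 31/198
Total weight = 5/22 + 31/198 = 38/99
P(V=1 | obs) = 5/22 / 38/99 = 45/76
P(V=2 | obs) = 31/198 / 38/99 = 31/76

P(V=1) = 45/76, P(V=2) = 31/76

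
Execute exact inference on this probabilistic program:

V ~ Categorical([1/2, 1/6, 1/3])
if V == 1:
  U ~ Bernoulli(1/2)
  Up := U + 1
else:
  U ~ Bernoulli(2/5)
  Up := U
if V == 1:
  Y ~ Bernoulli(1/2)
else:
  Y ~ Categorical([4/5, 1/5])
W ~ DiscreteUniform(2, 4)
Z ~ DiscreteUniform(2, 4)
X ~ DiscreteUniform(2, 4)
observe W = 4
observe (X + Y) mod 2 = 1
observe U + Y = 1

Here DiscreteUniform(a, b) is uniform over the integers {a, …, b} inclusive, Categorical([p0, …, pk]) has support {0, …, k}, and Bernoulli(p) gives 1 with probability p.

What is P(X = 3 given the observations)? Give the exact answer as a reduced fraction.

Enumerate traces; 27 have nonzero weight after conditioning:
  (V=0, U=0, Y=1, W=4, Z=2, X=2) weight 1/450
  (V=0, U=0, Y=1, W=4, Z=2, X=4) weight 1/450
  (V=0, U=0, Y=1, W=4, Z=3, X=2) weight 1/450
  (V=0, U=0, Y=1, W=4, Z=3, X=4) weight 1/450
  (V=0, U=0, Y=1, W=4, Z=4, X=2) weight 1/450
  (V=0, U=0, Y=1, W=4, Z=4, X=4) weight 1/450
  (V=0, U=1, Y=0, W=4, Z=2, X=3) weight 4/675
  (V=0, U=1, Y=0, W=4, Z=3, X=3) weight 4/675
  … 19 more
Group by X:
  weight(X=2) = 17/1080
  weight(X=3) = 37/1080
  weight(X=4) = 17/1080
Total weight = 17/1080 + 37/1080 + 17/1080 = 71/1080
P(X=2 | obs) = 17/1080 / 71/1080 = 17/71
P(X=3 | obs) = 37/1080 / 71/1080 = 37/71
P(X=4 | obs) = 17/1080 / 71/1080 = 17/71

P(X = 3 | obs) = 37/71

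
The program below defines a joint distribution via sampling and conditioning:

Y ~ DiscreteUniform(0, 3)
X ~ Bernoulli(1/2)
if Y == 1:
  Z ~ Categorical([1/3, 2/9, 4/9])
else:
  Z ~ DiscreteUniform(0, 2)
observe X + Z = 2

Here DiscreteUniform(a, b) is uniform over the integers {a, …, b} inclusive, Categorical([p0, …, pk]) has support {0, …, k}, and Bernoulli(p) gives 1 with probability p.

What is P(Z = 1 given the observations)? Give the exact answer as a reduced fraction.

P(Z = 1 | obs) = 11/24

Enumerate traces; 8 have nonzero weight after conditioning:
  (Y=0, X=0, Z=2) weight 1/24
  (Y=0, X=1, Z=1) weight 1/24
  (Y=1, X=0, Z=2) weight 1/18
  (Y=1, X=1, Z=1) weight 1/36
  (Y=2, X=0, Z=2) weight 1/24
  (Y=2, X=1, Z=1) weight 1/24
  (Y=3, X=0, Z=2) weight 1/24
  (Y=3, X=1, Z=1) weight 1/24
Group by Z:
  weight(Z=1) = 11/72
  weight(Z=2) = 13/72
Total weight = 11/72 + 13/72 = 1/3
P(Z=1 | obs) = 11/72 / 1/3 = 11/24
P(Z=2 | obs) = 13/72 / 1/3 = 13/24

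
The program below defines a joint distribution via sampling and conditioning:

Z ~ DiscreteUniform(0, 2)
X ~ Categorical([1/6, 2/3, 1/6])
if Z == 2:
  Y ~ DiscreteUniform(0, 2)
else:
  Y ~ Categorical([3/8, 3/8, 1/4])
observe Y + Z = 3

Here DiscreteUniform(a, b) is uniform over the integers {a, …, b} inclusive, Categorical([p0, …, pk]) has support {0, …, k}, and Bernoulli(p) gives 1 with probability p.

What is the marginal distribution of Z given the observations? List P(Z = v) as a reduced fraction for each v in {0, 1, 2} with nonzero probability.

P(Z=1) = 3/7, P(Z=2) = 4/7

Enumerate traces; 6 have nonzero weight after conditioning:
  (Z=1, X=0, Y=2) weight 1/72
  (Z=1, X=1, Y=2) weight 1/18
  (Z=1, X=2, Y=2) weight 1/72
  (Z=2, X=0, Y=1) weight 1/54
  (Z=2, X=1, Y=1) weight 2/27
  (Z=2, X=2, Y=1) weight 1/54
Group by Z:
  weight(Z=1) = 1/12
  weight(Z=2) = 1/9
Total weight = 1/12 + 1/9 = 7/36
P(Z=1 | obs) = 1/12 / 7/36 = 3/7
P(Z=2 | obs) = 1/9 / 7/36 = 4/7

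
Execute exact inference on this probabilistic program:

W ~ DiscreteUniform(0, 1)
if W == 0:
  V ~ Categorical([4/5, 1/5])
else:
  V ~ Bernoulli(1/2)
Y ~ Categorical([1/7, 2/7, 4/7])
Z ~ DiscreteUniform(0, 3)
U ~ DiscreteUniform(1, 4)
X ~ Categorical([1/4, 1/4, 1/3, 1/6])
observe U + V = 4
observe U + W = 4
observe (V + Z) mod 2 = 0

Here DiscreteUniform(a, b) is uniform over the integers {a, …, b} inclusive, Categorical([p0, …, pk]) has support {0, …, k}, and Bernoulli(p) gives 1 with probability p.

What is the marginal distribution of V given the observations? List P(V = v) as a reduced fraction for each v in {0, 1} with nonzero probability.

Enumerate traces; 48 have nonzero weight after conditioning:
  (W=0, V=0, Y=0, Z=0, U=4, X=0) weight 1/1120
  (W=0, V=0, Y=0, Z=0, U=4, X=1) weight 1/1120
  (W=0, V=0, Y=0, Z=0, U=4, X=2) weight 1/840
  (W=0, V=0, Y=0, Z=0, U=4, X=3) weight 1/1680
  (W=0, V=0, Y=0, Z=2, U=4, X=0) weight 1/1120
  (W=0, V=0, Y=0, Z=2, U=4, X=1) weight 1/1120
  (W=0, V=0, Y=0, Z=2, U=4, X=2) weight 1/840
  (W=0, V=0, Y=0, Z=2, U=4, X=3) weight 1/1680
  (W=1, V=1, Y=0, Z=1, U=3, X=0) weight 1/1792
  … 39 more
Group by V:
  weight(V=0) = 1/20
  weight(V=1) = 1/32
Total weight = 1/20 + 1/32 = 13/160
P(V=0 | obs) = 1/20 / 13/160 = 8/13
P(V=1 | obs) = 1/32 / 13/160 = 5/13

P(V=0) = 8/13, P(V=1) = 5/13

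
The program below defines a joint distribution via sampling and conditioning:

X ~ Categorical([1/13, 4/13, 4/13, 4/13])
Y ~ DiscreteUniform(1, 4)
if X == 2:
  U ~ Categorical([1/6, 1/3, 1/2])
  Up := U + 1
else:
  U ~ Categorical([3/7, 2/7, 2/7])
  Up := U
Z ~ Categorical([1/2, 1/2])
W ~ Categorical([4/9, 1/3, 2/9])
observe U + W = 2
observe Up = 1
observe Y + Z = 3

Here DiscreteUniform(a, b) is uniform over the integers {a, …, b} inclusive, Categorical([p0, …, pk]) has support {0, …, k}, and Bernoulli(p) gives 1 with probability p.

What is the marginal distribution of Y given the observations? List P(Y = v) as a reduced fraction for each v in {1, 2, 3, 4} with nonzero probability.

P(Y=2) = 1/2, P(Y=3) = 1/2

Enumerate traces; 8 have nonzero weight after conditioning:
  (X=0, Y=2, U=1, Z=1, W=1) weight 1/1092
  (X=0, Y=3, U=1, Z=0, W=1) weight 1/1092
  (X=1, Y=2, U=1, Z=1, W=1) weight 1/273
  (X=1, Y=3, U=1, Z=0, W=1) weight 1/273
  (X=2, Y=2, U=0, Z=1, W=2) weight 1/702
  (X=2, Y=3, U=0, Z=0, W=2) weight 1/702
  (X=3, Y=2, U=1, Z=1, W=1) weight 1/273
  (X=3, Y=3, U=1, Z=0, W=1) weight 1/273
Group by Y:
  weight(Y=2) = 95/9828
  weight(Y=3) = 95/9828
Total weight = 95/9828 + 95/9828 = 95/4914
P(Y=2 | obs) = 95/9828 / 95/4914 = 1/2
P(Y=3 | obs) = 95/9828 / 95/4914 = 1/2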